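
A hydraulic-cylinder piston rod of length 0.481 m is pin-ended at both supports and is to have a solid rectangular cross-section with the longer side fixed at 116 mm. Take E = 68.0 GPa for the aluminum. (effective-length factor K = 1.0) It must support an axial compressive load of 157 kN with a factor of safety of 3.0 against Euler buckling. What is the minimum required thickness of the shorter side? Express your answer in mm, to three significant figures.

Required P_cr = n·P = 3.0 × 157 = 471.0 kN
L_e = K·L = 1 × 0.481 = 0.4810 m
Required I = P_cr·L_e²/(π²E) = 4.710×10^5 × 0.4810² / (π² × 6.80×10^10) = 1.624×10^-7 m⁴
I_req = 1.624×10^5 mm⁴
Rectangle, weak axis: I_min = h·b³/12 with h = 116 mm fixed  ⇒  b = (12I/h)^(1/3) = 25.6 mm

b ≈ 25.6 mm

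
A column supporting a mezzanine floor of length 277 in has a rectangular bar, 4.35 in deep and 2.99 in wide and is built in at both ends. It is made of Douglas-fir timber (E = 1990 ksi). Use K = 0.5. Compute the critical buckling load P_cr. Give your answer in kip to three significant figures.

P_cr ≈ 9.92 kip

Buckling occurs about the weak axis: I_min = h·b³/12 with b = 2.99 in (the shorter side).
I_min = 4.35×2.99³/12 = 9.690 in⁴
Effective length L_e = K·L = 0.5 × 277 = 138.5 in
P_cr = π²EI / L_e² = π² × 1990×10³ × 9.690 / 138.5² = 9.921×10^3 lb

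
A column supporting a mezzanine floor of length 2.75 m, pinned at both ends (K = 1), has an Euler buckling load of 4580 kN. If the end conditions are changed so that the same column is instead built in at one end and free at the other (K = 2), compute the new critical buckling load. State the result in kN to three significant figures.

P_cr ≈ 1140 kN

P_cr ∝ 1/K², so P_cr,new = P_cr,old × (K_old/K_new)² = 4580 × (1/2)²
= 4580 × 0.2500 = 1140 kN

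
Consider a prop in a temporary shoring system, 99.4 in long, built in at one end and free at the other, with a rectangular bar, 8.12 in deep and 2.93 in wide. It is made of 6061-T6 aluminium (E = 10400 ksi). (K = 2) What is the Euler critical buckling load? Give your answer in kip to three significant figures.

P_cr ≈ 44.2 kip

Buckling occurs about the weak axis: I_min = h·b³/12 with b = 2.93 in (the shorter side).
I_min = 8.12×2.93³/12 = 17.02 in⁴
Effective length L_e = K·L = 2 × 99.4 = 198.8 in
P_cr = π²EI / L_e² = π² × 10400×10³ × 17.02 / 198.8² = 4.421×10^4 lb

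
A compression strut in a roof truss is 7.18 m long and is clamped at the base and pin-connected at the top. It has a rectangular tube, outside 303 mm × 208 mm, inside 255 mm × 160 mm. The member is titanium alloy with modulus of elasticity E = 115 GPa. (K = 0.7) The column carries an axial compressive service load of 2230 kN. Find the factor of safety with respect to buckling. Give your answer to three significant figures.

Weak-axis I_min = (h_o·b_o³ − h_i·b_i³)/12 with b_o = 208, b_i = 160.0 mm (shorter outer/inner sides).
I_min = (303×208³ − 255.0×160.0³)/12 = 1.402×10^8 mm⁴
I = 1.402×10^8 mm⁴ = 1.402×10^-4 m⁴
Effective length L_e = K·L = 0.7 × 7.18 = 5.026 m
P_cr = π²EI / L_e² = π² × 115×10⁹ × 1.402×10^-4 / 5.026² = 6.299×10^6 N
Factor of safety n = P_cr / P = 6298.6 / 2230 = 2.82

n ≈ 2.82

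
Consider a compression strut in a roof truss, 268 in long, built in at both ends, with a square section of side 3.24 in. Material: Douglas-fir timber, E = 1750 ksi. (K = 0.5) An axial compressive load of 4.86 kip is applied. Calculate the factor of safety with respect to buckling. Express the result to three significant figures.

n ≈ 1.82

I = a⁴/12 = 3.24⁴/12 = 9.183 in⁴
Effective length L_e = K·L = 0.5 × 268 = 134.0 in
P_cr = π²EI / L_e² = π² × 1750×10³ × 9.183 / 134.0² = 8.833×10^3 lb
Factor of safety n = P_cr / P = 8.8334 / 4.86 = 1.82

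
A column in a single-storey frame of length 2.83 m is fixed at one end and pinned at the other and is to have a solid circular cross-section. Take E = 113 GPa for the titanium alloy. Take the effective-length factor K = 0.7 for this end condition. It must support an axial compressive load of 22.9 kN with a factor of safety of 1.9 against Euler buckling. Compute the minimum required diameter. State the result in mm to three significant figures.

Required P_cr = n·P = 1.9 × 22.9 = 43.51 kN
L_e = K·L = 0.7 × 2.83 = 1.981 m
Required I = P_cr·L_e²/(π²E) = 4.351×10^4 × 1.981² / (π² × 1.13×10^11) = 1.531×10^-7 m⁴
I_req = 1.531×10^5 mm⁴
Solid circle: I = πd⁴/64  ⇒  d = (64I/π)^(1/4) = (64×1.531×10^5/π)^(1/4) = 42.0 mm

d ≈ 42.0 mm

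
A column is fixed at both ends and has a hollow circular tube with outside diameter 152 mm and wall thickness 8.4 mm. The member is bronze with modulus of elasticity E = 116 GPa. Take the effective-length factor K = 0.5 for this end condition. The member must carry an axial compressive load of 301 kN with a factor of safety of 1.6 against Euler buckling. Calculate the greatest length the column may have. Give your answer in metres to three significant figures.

L_max ≈ 9.65 m

Inner diameter d_i = 152 − 2×8.4 = 135.2 mm
I = π(d_o⁴ − d_i⁴)/64 = π(152⁴ − 135.2⁴)/64 = 9.801×10^6 mm⁴
I = 9.801×10^-6 m⁴
Required critical load P_cr = n·P = 1.6 × 301 = 481.6 kN = 4.816×10^5 N
From P_cr = π²EI/(K·L)²:  L = (1/K)·√(π²EI/P_cr) = (1/0.5)·√(π²×1.16×10^11×9.801×10^-6/4.816×10^5)
L = 9.65 m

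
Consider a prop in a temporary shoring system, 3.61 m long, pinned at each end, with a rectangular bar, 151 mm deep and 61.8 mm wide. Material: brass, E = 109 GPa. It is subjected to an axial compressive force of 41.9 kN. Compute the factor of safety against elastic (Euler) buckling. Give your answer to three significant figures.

n ≈ 5.85

Buckling occurs about the weak axis: I_min = h·b³/12 with b = 61.8 mm (the shorter side).
I_min = 151×61.8³/12 = 2.970×10^6 mm⁴
I = 2.970×10^6 mm⁴ = 2.970×10^-6 m⁴
Effective length L_e = K·L = 1 × 3.61 = 3.610 m
P_cr = π²EI / L_e² = π² × 109×10⁹ × 2.970×10^-6 / 3.610² = 2.452×10^5 N
Factor of safety n = P_cr / P = 245.17 / 41.9 = 5.85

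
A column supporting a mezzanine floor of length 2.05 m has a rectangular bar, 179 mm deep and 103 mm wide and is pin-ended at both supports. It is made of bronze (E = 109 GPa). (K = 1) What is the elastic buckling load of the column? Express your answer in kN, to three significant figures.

Buckling occurs about the weak axis: I_min = h·b³/12 with b = 103 mm (the shorter side).
I_min = 179×103³/12 = 1.630×10^7 mm⁴
I = 1.630×10^7 mm⁴ = 1.630×10^-5 m⁴
Effective length L_e = K·L = 1 × 2.05 = 2.050 m
P_cr = π²EI / L_e² = π² × 109×10⁹ × 1.630×10^-5 / 2.050² = 4.173×10^6 N

P_cr ≈ 4170 kN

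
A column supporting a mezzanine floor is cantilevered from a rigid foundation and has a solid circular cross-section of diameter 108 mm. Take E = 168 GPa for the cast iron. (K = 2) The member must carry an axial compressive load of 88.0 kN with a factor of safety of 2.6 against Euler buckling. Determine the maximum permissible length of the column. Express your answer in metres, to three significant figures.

I = πd⁴/64 = π×108⁴/64 = 6.678×10^6 mm⁴
I = 6.678×10^-6 m⁴
Required critical load P_cr = n·P = 2.6 × 88.0 = 228.8 kN = 2.288×10^5 N
From P_cr = π²EI/(K·L)²:  L = (1/K)·√(π²EI/P_cr) = (1/2)·√(π²×1.68×10^11×6.678×10^-6/2.288×10^5)
L = 3.48 m

L_max ≈ 3.48 m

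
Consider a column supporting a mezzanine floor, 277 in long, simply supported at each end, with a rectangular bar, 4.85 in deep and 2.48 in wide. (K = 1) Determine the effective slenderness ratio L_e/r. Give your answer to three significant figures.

Buckling occurs about the weak axis: I_min = h·b³/12 with b = 2.48 in (the shorter side).
I_min = 4.85×2.48³/12 = 6.165 in⁴
A = 12.03 in²;  r_min = √(I/A) = √(6.165/12.03) = 0.7159 in
L_e = K·L = 1 × 277 = 277.0 in
λ = L_e / r_min = 277.00 / 0.7159 = 387

λ ≈ 387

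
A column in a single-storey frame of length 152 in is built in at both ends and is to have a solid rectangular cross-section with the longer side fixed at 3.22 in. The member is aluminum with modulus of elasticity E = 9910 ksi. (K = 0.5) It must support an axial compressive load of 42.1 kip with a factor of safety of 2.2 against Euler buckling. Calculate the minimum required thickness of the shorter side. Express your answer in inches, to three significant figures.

b ≈ 2.73 in

Required P_cr = n·P = 2.2 × 42.1 = 92.62 kip
L_e = K·L = 0.5 × 152 = 76.00 in
Required I = P_cr·L_e²/(π²E) = 9.262×10^4 × 76.00² / (π² × 9.91×10^6) = 5.470 in⁴
Rectangle, weak axis: I_min = h·b³/12 with h = 3.22 in fixed  ⇒  b = (12I/h)^(1/3) = 2.73 in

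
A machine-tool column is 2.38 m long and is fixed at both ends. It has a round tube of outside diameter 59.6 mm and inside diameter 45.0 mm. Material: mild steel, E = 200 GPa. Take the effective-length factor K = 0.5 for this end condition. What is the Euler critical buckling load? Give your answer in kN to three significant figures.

P_cr ≈ 583 kN

d_o = 59.6 mm, d_i = 45.0 mm
I = π(d_o⁴ − d_i⁴)/64 = π(59.6⁴ − 45.00⁴)/64 = 4.181×10^5 mm⁴
I = 4.181×10^5 mm⁴ = 4.181×10^-7 m⁴
Effective length L_e = K·L = 0.5 × 2.38 = 1.190 m
P_cr = π²EI / L_e² = π² × 200×10⁹ × 4.181×10^-7 / 1.190² = 5.828×10^5 N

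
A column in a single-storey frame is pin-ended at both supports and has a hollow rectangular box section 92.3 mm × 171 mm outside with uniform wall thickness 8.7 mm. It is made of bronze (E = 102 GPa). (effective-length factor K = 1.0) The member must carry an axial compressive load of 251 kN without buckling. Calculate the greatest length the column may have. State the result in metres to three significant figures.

L_max ≈ 4.83 m

Inner dimensions: h_i = 171 − 2×8.7 = 153.6 mm, b_i = 92.3 − 2×8.7 = 74.90 mm
Weak-axis I_min = (h_o·b_o³ − h_i·b_i³)/12 with b_o = 92.3, b_i = 74.90 mm (shorter outer/inner sides).
I_min = (171×92.3³ − 153.6×74.90³)/12 = 5.827×10^6 mm⁴
I = 5.827×10^-6 m⁴
At the buckling limit P_cr = P = 2.510×10^5 N
From P_cr = π²EI/(K·L)²:  L = (1/K)·√(π²EI/P_cr) = (1/1)·√(π²×1.02×10^11×5.827×10^-6/2.510×10^5)
L = 4.83 m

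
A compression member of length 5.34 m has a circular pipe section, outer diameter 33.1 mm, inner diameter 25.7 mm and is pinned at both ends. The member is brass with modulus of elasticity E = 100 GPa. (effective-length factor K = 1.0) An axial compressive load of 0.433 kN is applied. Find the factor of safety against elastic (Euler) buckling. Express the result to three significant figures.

n ≈ 3.00

d_o = 33.1 mm, d_i = 25.7 mm
I = π(d_o⁴ − d_i⁴)/64 = π(33.1⁴ − 25.70⁴)/64 = 3.751×10^4 mm⁴
I = 3.751×10^4 mm⁴ = 3.751×10^-8 m⁴
Effective length L_e = K·L = 1 × 5.34 = 5.340 m
P_cr = π²EI / L_e² = π² × 100×10⁹ × 3.751×10^-8 / 5.340² = 1.298×10^3 N
Factor of safety n = P_cr / P = 1.2982 / 0.433 = 3.00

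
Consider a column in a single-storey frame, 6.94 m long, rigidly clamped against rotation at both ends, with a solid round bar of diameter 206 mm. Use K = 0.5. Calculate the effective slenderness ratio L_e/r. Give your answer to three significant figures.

λ ≈ 67.4

I = πd⁴/64 = π×206⁴/64 = 8.840×10^7 mm⁴
A = 3.333×10^4 mm²;  r_min = √(I/A) = √(8.840×10^7/3.333×10^4) = 51.50 mm
L_e = K·L = 0.5 × 6.94 m = 3.470 m = 3470.0 mm
λ = L_e / r_min = 3470.0 / 51.50 = 67.4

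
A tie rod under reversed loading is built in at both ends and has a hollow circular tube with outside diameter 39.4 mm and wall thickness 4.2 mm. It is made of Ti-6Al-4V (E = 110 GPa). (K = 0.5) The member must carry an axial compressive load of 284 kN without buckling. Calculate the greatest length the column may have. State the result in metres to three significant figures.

Inner diameter d_i = 39.4 − 2×4.2 = 31.00 mm
I = π(d_o⁴ − d_i⁴)/64 = π(39.4⁴ − 31.00⁴)/64 = 7.296×10^4 mm⁴
I = 7.296×10^-8 m⁴
At the buckling limit P_cr = P = 2.840×10^5 N
From P_cr = π²EI/(K·L)²:  L = (1/K)·√(π²EI/P_cr) = (1/0.5)·√(π²×1.10×10^11×7.296×10^-8/2.840×10^5)
L = 1.06 m

L_max ≈ 1.06 m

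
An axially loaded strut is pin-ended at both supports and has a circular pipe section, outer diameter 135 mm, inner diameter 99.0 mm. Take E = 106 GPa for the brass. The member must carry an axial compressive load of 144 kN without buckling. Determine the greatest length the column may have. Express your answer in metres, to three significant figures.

d_o = 135 mm, d_i = 99.0 mm
I = π(d_o⁴ − d_i⁴)/64 = π(135⁴ − 99.00⁴)/64 = 1.159×10^7 mm⁴
I = 1.159×10^-5 m⁴
At the buckling limit P_cr = P = 1.440×10^5 N
From P_cr = π²EI/(K·L)²:  L = (1/K)·√(π²EI/P_cr) = (1/1)·√(π²×1.06×10^11×1.159×10^-5/1.440×10^5)
L = 9.18 m

L_max ≈ 9.18 m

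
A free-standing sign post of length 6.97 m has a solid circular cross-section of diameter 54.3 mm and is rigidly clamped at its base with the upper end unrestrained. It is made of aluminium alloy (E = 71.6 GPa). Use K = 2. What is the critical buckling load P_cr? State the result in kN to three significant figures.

P_cr ≈ 1.55 kN

I = πd⁴/64 = π×54.3⁴/64 = 4.267×10^5 mm⁴
I = 4.267×10^5 mm⁴ = 4.267×10^-7 m⁴
Effective length L_e = K·L = 2 × 6.97 = 13.94 m
P_cr = π²EI / L_e² = π² × 71.6×10⁹ × 4.267×10^-7 / 13.94² = 1.552×10^3 N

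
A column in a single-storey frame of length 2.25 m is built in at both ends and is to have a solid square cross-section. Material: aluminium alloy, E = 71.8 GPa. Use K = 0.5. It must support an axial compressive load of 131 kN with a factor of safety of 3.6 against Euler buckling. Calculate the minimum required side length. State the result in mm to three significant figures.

a ≈ 56.4 mm

Required P_cr = n·P = 3.6 × 131 = 471.6 kN
L_e = K·L = 0.5 × 2.25 = 1.125 m
Required I = P_cr·L_e²/(π²E) = 4.716×10^5 × 1.125² / (π² × 7.18×10^10) = 8.423×10^-7 m⁴
I_req = 8.423×10^5 mm⁴
Solid square: I = a⁴/12  ⇒  a = (12I)^(1/4) = (12×8.423×10^5)^(1/4) = 56.4 mm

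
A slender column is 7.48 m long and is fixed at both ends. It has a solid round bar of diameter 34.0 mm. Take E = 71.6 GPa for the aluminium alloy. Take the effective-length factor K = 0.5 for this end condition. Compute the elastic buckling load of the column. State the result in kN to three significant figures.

I = πd⁴/64 = π×34.0⁴/64 = 6.560×10^4 mm⁴
I = 6.560×10^4 mm⁴ = 6.560×10^-8 m⁴
Effective length L_e = K·L = 0.5 × 7.48 = 3.740 m
P_cr = π²EI / L_e² = π² × 71.6×10⁹ × 6.560×10^-8 / 3.740² = 3.314×10^3 N

P_cr ≈ 3.31 kN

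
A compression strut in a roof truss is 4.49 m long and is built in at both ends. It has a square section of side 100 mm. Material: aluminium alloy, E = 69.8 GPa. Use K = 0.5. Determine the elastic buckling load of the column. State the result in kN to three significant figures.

P_cr ≈ 1140 kN

I = a⁴/12 = 100⁴/12 = 8.333×10^6 mm⁴
I = 8.333×10^6 mm⁴ = 8.333×10^-6 m⁴
Effective length L_e = K·L = 0.5 × 4.49 = 2.245 m
P_cr = π²EI / L_e² = π² × 69.8×10⁹ × 8.333×10^-6 / 2.245² = 1.139×10^6 N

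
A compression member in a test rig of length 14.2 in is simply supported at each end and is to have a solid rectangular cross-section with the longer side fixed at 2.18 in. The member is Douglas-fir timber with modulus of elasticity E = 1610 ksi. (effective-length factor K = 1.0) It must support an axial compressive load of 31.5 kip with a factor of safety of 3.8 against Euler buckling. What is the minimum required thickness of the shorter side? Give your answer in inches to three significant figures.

b ≈ 2.03 in

Required P_cr = n·P = 3.8 × 31.5 = 119.7 kip
L_e = K·L = 1 × 14.2 = 14.20 in
Required I = P_cr·L_e²/(π²E) = 1.197×10^5 × 14.20² / (π² × 1.61×10^6) = 1.519 in⁴
Rectangle, weak axis: I_min = h·b³/12 with h = 2.18 in fixed  ⇒  b = (12I/h)^(1/3) = 2.03 in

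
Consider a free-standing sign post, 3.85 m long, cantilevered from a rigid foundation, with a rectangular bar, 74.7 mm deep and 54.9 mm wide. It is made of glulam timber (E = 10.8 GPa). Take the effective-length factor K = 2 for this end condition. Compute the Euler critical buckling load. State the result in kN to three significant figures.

P_cr ≈ 1.85 kN

Buckling occurs about the weak axis: I_min = h·b³/12 with b = 54.9 mm (the shorter side).
I_min = 74.7×54.9³/12 = 1.030×10^6 mm⁴
I = 1.030×10^6 mm⁴ = 1.030×10^-6 m⁴
Effective length L_e = K·L = 2 × 3.85 = 7.700 m
P_cr = π²EI / L_e² = π² × 10.8×10⁹ × 1.030×10^-6 / 7.700² = 1.852×10^3 N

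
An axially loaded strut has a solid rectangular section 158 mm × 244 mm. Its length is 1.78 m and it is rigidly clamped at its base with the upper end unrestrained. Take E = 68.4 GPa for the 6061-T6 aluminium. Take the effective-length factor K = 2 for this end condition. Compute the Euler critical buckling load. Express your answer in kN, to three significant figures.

P_cr ≈ 4270 kN

Buckling occurs about the weak axis: I_min = h·b³/12 with b = 158 mm (the shorter side).
I_min = 244×158³/12 = 8.020×10^7 mm⁴
I = 8.020×10^7 mm⁴ = 8.020×10^-5 m⁴
Effective length L_e = K·L = 2 × 1.78 = 3.560 m
P_cr = π²EI / L_e² = π² × 68.4×10⁹ × 8.020×10^-5 / 3.560² = 4.272×10^6 N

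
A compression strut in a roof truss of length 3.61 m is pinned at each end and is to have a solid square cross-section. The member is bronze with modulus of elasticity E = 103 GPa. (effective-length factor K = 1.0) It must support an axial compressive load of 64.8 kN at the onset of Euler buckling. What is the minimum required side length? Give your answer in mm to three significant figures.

L_e = K·L = 1 × 3.61 = 3.610 m
Required I = P_cr·L_e²/(π²E) = 6.480×10^4 × 3.610² / (π² × 1.03×10^11) = 8.307×10^-7 m⁴
I_req = 8.307×10^5 mm⁴
Solid square: I = a⁴/12  ⇒  a = (12I)^(1/4) = (12×8.307×10^5)^(1/4) = 56.2 mm

a ≈ 56.2 mm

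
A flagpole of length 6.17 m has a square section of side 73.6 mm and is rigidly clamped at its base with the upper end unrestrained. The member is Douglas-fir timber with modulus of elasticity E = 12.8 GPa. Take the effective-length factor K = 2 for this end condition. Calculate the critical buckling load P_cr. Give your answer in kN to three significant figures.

P_cr ≈ 2.03 kN

I = a⁴/12 = 73.6⁴/12 = 2.445×10^6 mm⁴
I = 2.445×10^6 mm⁴ = 2.445×10^-6 m⁴
Effective length L_e = K·L = 2 × 6.17 = 12.34 m
P_cr = π²EI / L_e² = π² × 12.8×10⁹ × 2.445×10^-6 / 12.34² = 2.029×10^3 N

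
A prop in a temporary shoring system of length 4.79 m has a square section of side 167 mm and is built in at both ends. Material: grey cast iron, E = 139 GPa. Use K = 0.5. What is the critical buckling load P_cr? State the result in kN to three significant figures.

I = a⁴/12 = 167⁴/12 = 6.482×10^7 mm⁴
I = 6.482×10^7 mm⁴ = 6.482×10^-5 m⁴
Effective length L_e = K·L = 0.5 × 4.79 = 2.395 m
P_cr = π²EI / L_e² = π² × 139×10⁹ × 6.482×10^-5 / 2.395² = 1.550×10^7 N

P_cr ≈ 15500 kN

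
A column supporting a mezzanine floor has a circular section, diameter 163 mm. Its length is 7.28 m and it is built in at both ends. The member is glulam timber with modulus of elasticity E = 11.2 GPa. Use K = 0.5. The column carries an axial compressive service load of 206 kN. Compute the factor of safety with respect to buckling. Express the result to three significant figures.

n ≈ 1.40

I = πd⁴/64 = π×163⁴/64 = 3.465×10^7 mm⁴
I = 3.465×10^7 mm⁴ = 3.465×10^-5 m⁴
Effective length L_e = K·L = 0.5 × 7.28 = 3.640 m
P_cr = π²EI / L_e² = π² × 11.2×10⁹ × 3.465×10^-5 / 3.640² = 2.891×10^5 N
Factor of safety n = P_cr / P = 289.09 / 206 = 1.40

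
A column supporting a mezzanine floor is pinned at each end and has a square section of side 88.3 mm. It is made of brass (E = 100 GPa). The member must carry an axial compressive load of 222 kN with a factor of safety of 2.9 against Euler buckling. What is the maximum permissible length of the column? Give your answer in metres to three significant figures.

L_max ≈ 2.79 m

I = a⁴/12 = 88.3⁴/12 = 5.066×10^6 mm⁴
I = 5.066×10^-6 m⁴
Required critical load P_cr = n·P = 2.9 × 222 = 643.8 kN = 6.438×10^5 N
From P_cr = π²EI/(K·L)²:  L = (1/K)·√(π²EI/P_cr) = (1/1)·√(π²×1.00×10^11×5.066×10^-6/6.438×10^5)
L = 2.79 m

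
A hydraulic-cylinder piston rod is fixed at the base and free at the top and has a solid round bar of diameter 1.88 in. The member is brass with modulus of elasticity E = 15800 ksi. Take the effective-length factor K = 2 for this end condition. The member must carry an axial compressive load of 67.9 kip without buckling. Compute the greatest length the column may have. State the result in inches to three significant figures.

L_max ≈ 18.8 in

I = πd⁴/64 = π×1.88⁴/64 = 0.6132 in⁴
At the buckling limit P_cr = P = 6.790×10^4 lb
From P_cr = π²EI/(K·L)²:  L = (1/K)·√(π²EI/P_cr) = (1/2)·√(π²×1.58×10^7×0.6132/6.790×10^4)
L = 18.8 in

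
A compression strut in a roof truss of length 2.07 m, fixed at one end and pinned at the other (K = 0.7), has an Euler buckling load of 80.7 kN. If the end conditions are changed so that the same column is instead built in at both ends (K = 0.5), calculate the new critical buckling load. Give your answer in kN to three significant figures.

P_cr ∝ 1/K², so P_cr,new = P_cr,old × (K_old/K_new)² = 80.7 × (0.7/0.5)²
= 80.7 × 1.960 = 158 kN

P_cr ≈ 158 kN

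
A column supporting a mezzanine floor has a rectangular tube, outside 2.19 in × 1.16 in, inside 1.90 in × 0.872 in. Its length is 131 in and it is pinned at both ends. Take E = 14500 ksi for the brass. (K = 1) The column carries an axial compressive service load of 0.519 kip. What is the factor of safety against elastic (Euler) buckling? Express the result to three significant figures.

n ≈ 2.89

Weak-axis I_min = (h_o·b_o³ − h_i·b_i³)/12 with b_o = 1.16, b_i = 0.8720 in (shorter outer/inner sides).
I_min = (2.19×1.16³ − 1.900×0.8720³)/12 = 0.1799 in⁴
Effective length L_e = K·L = 1 × 131 = 131.0 in
P_cr = π²EI / L_e² = π² × 14500×10³ × 0.1799 / 131.0² = 1.500×10^3 lb
Factor of safety n = P_cr / P = 1.5001 / 0.519 = 2.89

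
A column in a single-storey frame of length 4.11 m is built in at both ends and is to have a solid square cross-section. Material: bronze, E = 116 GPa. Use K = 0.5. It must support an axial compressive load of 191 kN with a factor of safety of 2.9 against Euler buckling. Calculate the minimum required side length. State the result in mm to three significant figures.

a ≈ 70.4 mm

Required P_cr = n·P = 2.9 × 191 = 553.9 kN
L_e = K·L = 0.5 × 4.11 = 2.055 m
Required I = P_cr·L_e²/(π²E) = 5.539×10^5 × 2.055² / (π² × 1.16×10^11) = 2.043×10^-6 m⁴
I_req = 2.043×10^6 mm⁴
Solid square: I = a⁴/12  ⇒  a = (12I)^(1/4) = (12×2.043×10^6)^(1/4) = 70.4 mm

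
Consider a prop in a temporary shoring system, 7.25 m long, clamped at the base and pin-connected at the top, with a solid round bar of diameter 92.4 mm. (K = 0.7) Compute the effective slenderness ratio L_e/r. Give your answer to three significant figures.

λ ≈ 220

For a solid circle r = d/4 = 92.4/4 = 23.10 mm
L_e = K·L = 0.7 × 7.25 m = 5.075 m = 5075.0 mm
λ = L_e / r_min = 5075.0 / 23.10 = 220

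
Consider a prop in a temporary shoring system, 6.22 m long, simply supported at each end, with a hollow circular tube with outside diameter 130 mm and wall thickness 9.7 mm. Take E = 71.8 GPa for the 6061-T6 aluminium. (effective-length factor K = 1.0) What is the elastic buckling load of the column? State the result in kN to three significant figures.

Inner diameter d_i = 130 − 2×9.7 = 110.6 mm
I = π(d_o⁴ − d_i⁴)/64 = π(130⁴ − 110.6⁴)/64 = 6.675×10^6 mm⁴
I = 6.675×10^6 mm⁴ = 6.675×10^-6 m⁴
Effective length L_e = K·L = 1 × 6.22 = 6.220 m
P_cr = π²EI / L_e² = π² × 71.8×10⁹ × 6.675×10^-6 / 6.220² = 1.223×10^5 N

P_cr ≈ 122 kN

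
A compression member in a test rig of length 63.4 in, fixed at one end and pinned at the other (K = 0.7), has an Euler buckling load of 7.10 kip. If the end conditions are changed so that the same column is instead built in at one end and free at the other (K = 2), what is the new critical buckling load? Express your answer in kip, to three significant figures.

P_cr ≈ 0.870 kip

P_cr ∝ 1/K², so P_cr,new = P_cr,old × (K_old/K_new)² = 7.10 × (0.7/2)²
= 7.10 × 0.1225 = 0.870 kip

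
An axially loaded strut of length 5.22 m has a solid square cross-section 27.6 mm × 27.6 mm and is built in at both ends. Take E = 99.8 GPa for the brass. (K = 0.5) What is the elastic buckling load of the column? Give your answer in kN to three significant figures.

P_cr ≈ 6.99 kN

I = a⁴/12 = 27.6⁴/12 = 4.836×10^4 mm⁴
I = 4.836×10^4 mm⁴ = 4.836×10^-8 m⁴
Effective length L_e = K·L = 0.5 × 5.22 = 2.610 m
P_cr = π²EI / L_e² = π² × 99.8×10⁹ × 4.836×10^-8 / 2.610² = 6.992×10^3 N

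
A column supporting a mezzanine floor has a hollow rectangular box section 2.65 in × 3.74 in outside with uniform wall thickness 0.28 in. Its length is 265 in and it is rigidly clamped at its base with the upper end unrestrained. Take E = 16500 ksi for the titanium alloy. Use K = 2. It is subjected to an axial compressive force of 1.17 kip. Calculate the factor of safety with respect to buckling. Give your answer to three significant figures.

Inner dimensions: h_i = 3.74 − 2×0.28 = 3.180 in, b_i = 2.65 − 2×0.28 = 2.090 in
Weak-axis I_min = (h_o·b_o³ − h_i·b_i³)/12 with b_o = 2.65, b_i = 2.090 in (shorter outer/inner sides).
I_min = (3.74×2.65³ − 3.180×2.090³)/12 = 3.381 in⁴
Effective length L_e = K·L = 2 × 265 = 530.0 in
P_cr = π²EI / L_e² = π² × 16500×10³ × 3.381 / 530.0² = 1.960×10^3 lb
Factor of safety n = P_cr / P = 1.9599 / 1.17 = 1.68

n ≈ 1.68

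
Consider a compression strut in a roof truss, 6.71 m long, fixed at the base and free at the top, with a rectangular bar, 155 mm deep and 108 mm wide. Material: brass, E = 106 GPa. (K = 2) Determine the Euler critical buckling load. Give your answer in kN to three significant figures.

P_cr ≈ 94.5 kN

Buckling occurs about the weak axis: I_min = h·b³/12 with b = 108 mm (the shorter side).
I_min = 155×108³/12 = 1.627×10^7 mm⁴
I = 1.627×10^7 mm⁴ = 1.627×10^-5 m⁴
Effective length L_e = K·L = 2 × 6.71 = 13.42 m
P_cr = π²EI / L_e² = π² × 106×10⁹ × 1.627×10^-5 / 13.42² = 9.452×10^4 N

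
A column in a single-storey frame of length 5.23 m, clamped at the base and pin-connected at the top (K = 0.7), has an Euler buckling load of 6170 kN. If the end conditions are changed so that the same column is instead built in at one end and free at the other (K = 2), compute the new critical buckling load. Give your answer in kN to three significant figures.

P_cr ≈ 756 kN

P_cr ∝ 1/K², so P_cr,new = P_cr,old × (K_old/K_new)² = 6170 × (0.7/2)²
= 6170 × 0.1225 = 756 kN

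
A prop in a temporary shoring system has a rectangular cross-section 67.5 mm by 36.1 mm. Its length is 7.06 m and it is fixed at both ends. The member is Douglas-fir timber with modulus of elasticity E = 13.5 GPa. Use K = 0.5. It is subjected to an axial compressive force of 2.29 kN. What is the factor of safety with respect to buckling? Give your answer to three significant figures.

n ≈ 1.24

Buckling occurs about the weak axis: I_min = h·b³/12 with b = 36.1 mm (the shorter side).
I_min = 67.5×36.1³/12 = 2.646×10^5 mm⁴
I = 2.646×10^5 mm⁴ = 2.646×10^-7 m⁴
Effective length L_e = K·L = 0.5 × 7.06 = 3.530 m
P_cr = π²EI / L_e² = π² × 13.5×10⁹ × 2.646×10^-7 / 3.530² = 2.830×10^3 N
Factor of safety n = P_cr / P = 2.8296 / 2.29 = 1.24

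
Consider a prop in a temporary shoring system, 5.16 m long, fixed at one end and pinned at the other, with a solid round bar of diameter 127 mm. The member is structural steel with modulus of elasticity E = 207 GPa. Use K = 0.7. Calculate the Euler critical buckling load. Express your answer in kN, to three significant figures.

P_cr ≈ 2000 kN

I = πd⁴/64 = π×127⁴/64 = 1.277×10^7 mm⁴
I = 1.277×10^7 mm⁴ = 1.277×10^-5 m⁴
Effective length L_e = K·L = 0.7 × 5.16 = 3.612 m
P_cr = π²EI / L_e² = π² × 207×10⁹ × 1.277×10^-5 / 3.612² = 2.000×10^6 N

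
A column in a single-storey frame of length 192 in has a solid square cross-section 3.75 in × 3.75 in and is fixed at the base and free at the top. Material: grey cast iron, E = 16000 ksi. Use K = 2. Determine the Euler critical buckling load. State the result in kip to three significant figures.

I = a⁴/12 = 3.75⁴/12 = 16.48 in⁴
Effective length L_e = K·L = 2 × 192 = 384.0 in
P_cr = π²EI / L_e² = π² × 16000×10³ × 16.48 / 384.0² = 1.765×10^4 lb

P_cr ≈ 17.6 kip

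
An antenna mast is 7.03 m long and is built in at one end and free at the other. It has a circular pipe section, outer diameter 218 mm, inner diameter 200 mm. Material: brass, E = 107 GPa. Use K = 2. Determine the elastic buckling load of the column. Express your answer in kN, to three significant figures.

d_o = 218 mm, d_i = 200 mm
I = π(d_o⁴ − d_i⁴)/64 = π(218⁴ − 200.0⁴)/64 = 3.233×10^7 mm⁴
I = 3.233×10^7 mm⁴ = 3.233×10^-5 m⁴
Effective length L_e = K·L = 2 × 7.03 = 14.06 m
P_cr = π²EI / L_e² = π² × 107×10⁹ × 3.233×10^-5 / 14.06² = 1.727×10^5 N

P_cr ≈ 173 kN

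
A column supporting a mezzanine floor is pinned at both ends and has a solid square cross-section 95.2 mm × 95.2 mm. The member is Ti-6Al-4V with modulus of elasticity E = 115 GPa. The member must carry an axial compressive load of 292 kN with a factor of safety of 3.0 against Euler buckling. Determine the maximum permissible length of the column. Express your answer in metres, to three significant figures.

L_max ≈ 2.98 m

I = a⁴/12 = 95.2⁴/12 = 6.845×10^6 mm⁴
I = 6.845×10^-6 m⁴
Required critical load P_cr = n·P = 3.0 × 292 = 876.0 kN = 8.760×10^5 N
From P_cr = π²EI/(K·L)²:  L = (1/K)·√(π²EI/P_cr) = (1/1)·√(π²×1.15×10^11×6.845×10^-6/8.760×10^5)
L = 2.98 m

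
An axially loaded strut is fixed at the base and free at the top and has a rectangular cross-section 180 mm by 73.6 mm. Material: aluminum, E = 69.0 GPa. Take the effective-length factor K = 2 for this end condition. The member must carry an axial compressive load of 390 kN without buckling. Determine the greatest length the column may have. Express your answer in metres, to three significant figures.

Buckling occurs about the weak axis: I_min = h·b³/12 with b = 73.6 mm (the shorter side).
I_min = 180×73.6³/12 = 5.980×10^6 mm⁴
I = 5.980×10^-6 m⁴
At the buckling limit P_cr = P = 3.900×10^5 N
From P_cr = π²EI/(K·L)²:  L = (1/K)·√(π²EI/P_cr) = (1/2)·√(π²×6.90×10^10×5.980×10^-6/3.900×10^5)
L = 1.62 m

L_max ≈ 1.62 m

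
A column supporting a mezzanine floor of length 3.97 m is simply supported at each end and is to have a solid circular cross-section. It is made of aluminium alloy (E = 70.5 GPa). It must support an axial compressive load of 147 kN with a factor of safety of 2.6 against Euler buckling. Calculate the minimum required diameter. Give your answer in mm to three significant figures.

d ≈ 115 mm

Required P_cr = n·P = 2.6 × 147 = 382.2 kN
L_e = K·L = 1 × 3.97 = 3.970 m
Required I = P_cr·L_e²/(π²E) = 3.822×10^5 × 3.970² / (π² × 7.05×10^10) = 8.657×10^-6 m⁴
I_req = 8.657×10^6 mm⁴
Solid circle: I = πd⁴/64  ⇒  d = (64I/π)^(1/4) = (64×8.657×10^6/π)^(1/4) = 115 mm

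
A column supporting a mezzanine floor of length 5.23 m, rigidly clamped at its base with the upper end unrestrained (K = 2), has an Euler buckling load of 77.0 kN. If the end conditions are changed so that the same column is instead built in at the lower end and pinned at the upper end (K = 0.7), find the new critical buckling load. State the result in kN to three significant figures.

P_cr ≈ 629 kN

P_cr ∝ 1/K², so P_cr,new = P_cr,old × (K_old/K_new)² = 77.0 × (2/0.7)²
= 77.0 × 8.163 = 629 kN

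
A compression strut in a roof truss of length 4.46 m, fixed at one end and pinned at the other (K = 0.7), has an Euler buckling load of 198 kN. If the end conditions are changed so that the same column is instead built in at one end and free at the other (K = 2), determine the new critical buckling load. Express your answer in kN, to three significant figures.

P_cr ∝ 1/K², so P_cr,new = P_cr,old × (K_old/K_new)² = 198 × (0.7/2)²
= 198 × 0.1225 = 24.3 kN

P_cr ≈ 24.3 kN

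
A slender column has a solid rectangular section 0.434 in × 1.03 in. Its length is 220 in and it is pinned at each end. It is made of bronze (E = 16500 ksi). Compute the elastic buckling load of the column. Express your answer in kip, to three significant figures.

Buckling occurs about the weak axis: I_min = h·b³/12 with b = 0.434 in (the shorter side).
I_min = 1.03×0.434³/12 = 7.017×10^-3 in⁴
Effective length L_e = K·L = 1 × 220 = 220.0 in
P_cr = π²EI / L_e² = π² × 16500×10³ × 7.017×10^-3 / 220.0² = 23.61 lb

P_cr ≈ 0.0236 kip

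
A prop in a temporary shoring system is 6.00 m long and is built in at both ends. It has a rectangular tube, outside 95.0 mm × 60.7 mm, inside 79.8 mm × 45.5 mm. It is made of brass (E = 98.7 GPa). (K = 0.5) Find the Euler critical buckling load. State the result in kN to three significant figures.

P_cr ≈ 124 kN

Weak-axis I_min = (h_o·b_o³ − h_i·b_i³)/12 with b_o = 60.7, b_i = 45.50 mm (shorter outer/inner sides).
I_min = (95.0×60.7³ − 79.80×45.50³)/12 = 1.144×10^6 mm⁴
I = 1.144×10^6 mm⁴ = 1.144×10^-6 m⁴
Effective length L_e = K·L = 0.5 × 6.00 = 3.000 m
P_cr = π²EI / L_e² = π² × 98.7×10⁹ × 1.144×10^-6 / 3.000² = 1.238×10^5 N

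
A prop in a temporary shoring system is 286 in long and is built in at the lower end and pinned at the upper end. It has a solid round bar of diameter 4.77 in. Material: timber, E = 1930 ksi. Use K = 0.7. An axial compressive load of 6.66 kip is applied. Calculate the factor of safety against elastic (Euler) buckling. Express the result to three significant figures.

I = πd⁴/64 = π×4.77⁴/64 = 25.41 in⁴
Effective length L_e = K·L = 0.7 × 286 = 200.2 in
P_cr = π²EI / L_e² = π² × 1930×10³ × 25.41 / 200.2² = 1.208×10^4 lb
Factor of safety n = P_cr / P = 12.077 / 6.66 = 1.81

n ≈ 1.81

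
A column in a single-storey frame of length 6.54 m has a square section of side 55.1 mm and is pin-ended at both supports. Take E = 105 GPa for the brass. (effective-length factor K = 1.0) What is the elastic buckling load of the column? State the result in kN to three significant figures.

P_cr ≈ 18.6 kN

I = a⁴/12 = 55.1⁴/12 = 7.681×10^5 mm⁴
I = 7.681×10^5 mm⁴ = 7.681×10^-7 m⁴
Effective length L_e = K·L = 1 × 6.54 = 6.540 m
P_cr = π²EI / L_e² = π² × 105×10⁹ × 7.681×10^-7 / 6.540² = 1.861×10^4 N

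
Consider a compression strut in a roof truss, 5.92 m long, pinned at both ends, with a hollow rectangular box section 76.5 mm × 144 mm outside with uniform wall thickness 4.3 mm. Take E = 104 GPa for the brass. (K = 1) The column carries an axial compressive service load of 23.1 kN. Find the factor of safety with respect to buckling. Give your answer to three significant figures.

Inner dimensions: h_i = 144 − 2×4.3 = 135.4 mm, b_i = 76.5 − 2×4.3 = 67.90 mm
Weak-axis I_min = (h_o·b_o³ − h_i·b_i³)/12 with b_o = 76.5, b_i = 67.90 mm (shorter outer/inner sides).
I_min = (144×76.5³ − 135.4×67.90³)/12 = 1.840×10^6 mm⁴
I = 1.840×10^6 mm⁴ = 1.840×10^-6 m⁴
Effective length L_e = K·L = 1 × 5.92 = 5.920 m
P_cr = π²EI / L_e² = π² × 104×10⁹ × 1.840×10^-6 / 5.920² = 5.389×10^4 N
Factor of safety n = P_cr / P = 53.894 / 23.1 = 2.33

n ≈ 2.33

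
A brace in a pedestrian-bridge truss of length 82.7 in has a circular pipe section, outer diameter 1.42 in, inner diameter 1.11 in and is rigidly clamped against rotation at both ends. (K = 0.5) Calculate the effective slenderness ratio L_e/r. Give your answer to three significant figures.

λ ≈ 91.8

d_o = 1.42 in, d_i = 1.11 in
I = π(d_o⁴ − d_i⁴)/64 = π(1.42⁴ − 1.110⁴)/64 = 0.1251 in⁴
A = 0.6160 in²;  r_min = √(I/A) = √(0.1251/0.6160) = 0.4506 in
L_e = K·L = 0.5 × 82.7 = 41.35 in
λ = L_e / r_min = 41.350 / 0.4506 = 91.8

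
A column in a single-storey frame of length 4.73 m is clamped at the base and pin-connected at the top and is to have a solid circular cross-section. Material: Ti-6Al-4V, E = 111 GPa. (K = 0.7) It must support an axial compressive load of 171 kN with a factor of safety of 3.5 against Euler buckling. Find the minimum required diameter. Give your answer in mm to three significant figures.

Required P_cr = n·P = 3.5 × 171 = 598.5 kN
L_e = K·L = 0.7 × 4.73 = 3.311 m
Required I = P_cr·L_e²/(π²E) = 5.985×10^5 × 3.311² / (π² × 1.11×10^11) = 5.989×10^-6 m⁴
I_req = 5.989×10^6 mm⁴
Solid circle: I = πd⁴/64  ⇒  d = (64I/π)^(1/4) = (64×5.989×10^6/π)^(1/4) = 105 mm

d ≈ 105 mm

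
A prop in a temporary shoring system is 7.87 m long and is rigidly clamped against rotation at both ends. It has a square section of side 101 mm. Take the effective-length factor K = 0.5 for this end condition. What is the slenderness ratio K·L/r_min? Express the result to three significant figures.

λ ≈ 135

For a square r = a/√12 = 101/√12 = 29.16 mm
L_e = K·L = 0.5 × 7.87 m = 3.935 m = 3935.0 mm
λ = L_e / r_min = 3935.0 / 29.16 = 135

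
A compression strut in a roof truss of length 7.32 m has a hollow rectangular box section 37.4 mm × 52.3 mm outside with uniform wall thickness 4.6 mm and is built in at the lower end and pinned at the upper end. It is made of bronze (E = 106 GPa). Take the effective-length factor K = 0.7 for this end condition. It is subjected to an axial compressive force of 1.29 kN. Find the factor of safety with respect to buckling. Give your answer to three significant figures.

n ≈ 4.55

Inner dimensions: h_i = 52.3 − 2×4.6 = 43.10 mm, b_i = 37.4 − 2×4.6 = 28.20 mm
Weak-axis I_min = (h_o·b_o³ − h_i·b_i³)/12 with b_o = 37.4, b_i = 28.20 mm (shorter outer/inner sides).
I_min = (52.3×37.4³ − 43.10×28.20³)/12 = 1.475×10^5 mm⁴
I = 1.475×10^5 mm⁴ = 1.475×10^-7 m⁴
Effective length L_e = K·L = 0.7 × 7.32 = 5.124 m
P_cr = π²EI / L_e² = π² × 106×10⁹ × 1.475×10^-7 / 5.124² = 5.876×10^3 N
Factor of safety n = P_cr / P = 5.8755 / 1.29 = 4.55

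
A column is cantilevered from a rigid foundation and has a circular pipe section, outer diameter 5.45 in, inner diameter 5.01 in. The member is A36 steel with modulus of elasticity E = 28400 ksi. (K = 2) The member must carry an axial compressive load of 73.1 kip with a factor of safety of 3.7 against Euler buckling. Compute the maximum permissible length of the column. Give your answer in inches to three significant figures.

L_max ≈ 56.6 in

d_o = 5.45 in, d_i = 5.01 in
I = π(d_o⁴ − d_i⁴)/64 = π(5.45⁴ − 5.010⁴)/64 = 12.38 in⁴
Required critical load P_cr = n·P = 3.7 × 73.1 = 270.5 kip = 2.705×10^5 lb
From P_cr = π²EI/(K·L)²:  L = (1/K)·√(π²EI/P_cr) = (1/2)·√(π²×2.84×10^7×12.38/2.705×10^5)
L = 56.6 in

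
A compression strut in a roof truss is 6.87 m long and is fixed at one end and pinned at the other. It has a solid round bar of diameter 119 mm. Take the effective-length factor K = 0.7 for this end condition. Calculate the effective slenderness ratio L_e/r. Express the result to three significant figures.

λ ≈ 162

I = πd⁴/64 = π×119⁴/64 = 9.844×10^6 mm⁴
A = 1.112×10^4 mm²;  r_min = √(I/A) = √(9.844×10^6/1.112×10^4) = 29.75 mm
L_e = K·L = 0.7 × 6.87 m = 4.809 m = 4809.0 mm
λ = L_e / r_min = 4809.0 / 29.75 = 162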